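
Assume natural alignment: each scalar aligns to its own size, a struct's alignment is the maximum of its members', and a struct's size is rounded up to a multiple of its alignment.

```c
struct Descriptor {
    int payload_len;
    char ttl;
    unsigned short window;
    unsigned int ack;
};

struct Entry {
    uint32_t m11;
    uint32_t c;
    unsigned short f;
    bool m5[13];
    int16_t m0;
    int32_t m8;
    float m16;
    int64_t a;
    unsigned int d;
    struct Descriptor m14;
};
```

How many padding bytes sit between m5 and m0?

1

Descriptor: 0..4  payload_len  (4B, 4-aligned); 4..5  ttl  (1B, 1-aligned); 5..6  -- padding (1B); 6..8  window  (2B, 2-aligned); 8..12  ack  (4B, 4-aligned); sizeof = 12, alignof = 4
0..4  m11  (4B, 4-aligned)
4..8  c  (4B, 4-aligned)
8..10  f  (2B, 2-aligned)
10..23  m5  (13B, 1-aligned)
23..24  -- padding (1B)
24..26  m0  (2B, 2-aligned)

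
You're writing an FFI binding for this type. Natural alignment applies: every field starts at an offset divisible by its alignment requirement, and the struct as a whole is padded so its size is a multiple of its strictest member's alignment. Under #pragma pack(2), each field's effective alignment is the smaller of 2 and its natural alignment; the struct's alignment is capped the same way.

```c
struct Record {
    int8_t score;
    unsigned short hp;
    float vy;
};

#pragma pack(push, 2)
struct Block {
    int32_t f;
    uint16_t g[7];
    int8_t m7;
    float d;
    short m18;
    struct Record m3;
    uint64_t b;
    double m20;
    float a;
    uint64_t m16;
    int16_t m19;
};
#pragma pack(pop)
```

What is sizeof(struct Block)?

64

Record: score at 0 (size 1, align 1) → ends 1; pad 1 to align 2 for hp; hp at 2 (size 2, align 2) → ends 4; vy at 4 (size 4, align 4) → ends 8; total 8 bytes, alignment 4
f at 0 (size 4, align 2) → ends 4
g at 4 (size 14, align 2) → ends 18
m7 at 18 (size 1, align 1) → ends 19
pad 1 to align 2 for d
d at 20 (size 4, align 2) → ends 24
m18 at 24 (size 2, align 2) → ends 26
m3 at 26 (size 8, align 2) → ends 34
b at 34 (size 8, align 2) → ends 42
m20 at 42 (size 8, align 2) → ends 50
a at 50 (size 4, align 2) → ends 54
m16 at 54 (size 8, align 2) → ends 62
m19 at 62 (size 2, align 2) → ends 64
total 64 bytes, alignment 2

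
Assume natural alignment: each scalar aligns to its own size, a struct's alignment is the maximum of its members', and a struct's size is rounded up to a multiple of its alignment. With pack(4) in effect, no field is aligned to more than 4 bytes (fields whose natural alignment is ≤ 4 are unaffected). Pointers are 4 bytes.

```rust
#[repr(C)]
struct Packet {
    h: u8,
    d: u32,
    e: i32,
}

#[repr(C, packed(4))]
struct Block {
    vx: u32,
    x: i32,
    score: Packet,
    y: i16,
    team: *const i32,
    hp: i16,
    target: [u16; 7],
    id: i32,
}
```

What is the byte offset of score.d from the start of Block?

Packet: @0: h [1B, align 1] → 1; +3 pad (align 4); @4: d [4B, align 4] → 8; @8: e [4B, align 4] → 12; size 12, align 4
@0: vx [4B, align 4] → 4
@4: x [4B, align 4] → 8
@8: score [12B, align 4] → 20
within Packet: d at 4
8 + 4 = 12

12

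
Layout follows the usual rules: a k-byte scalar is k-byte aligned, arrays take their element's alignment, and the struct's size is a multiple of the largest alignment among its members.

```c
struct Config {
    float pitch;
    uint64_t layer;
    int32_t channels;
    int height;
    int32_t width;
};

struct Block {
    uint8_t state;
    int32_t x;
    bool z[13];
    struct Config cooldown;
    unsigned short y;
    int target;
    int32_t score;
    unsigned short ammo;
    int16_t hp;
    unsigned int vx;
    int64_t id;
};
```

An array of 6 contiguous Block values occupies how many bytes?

Config: pitch at 0 (size 4, align 4) → ends 4; pad 4 to align 8 for layer; layer at 8 (size 8, align 8) → ends 16; channels at 16 (size 4, align 4) → ends 20; height at 20 (size 4, align 4) → ends 24; width at 24 (size 4, align 4) → ends 28; tail pad 4 to reach multiple of 8; total 32 bytes, alignment 8
state at 0 (size 1, align 1) → ends 1
pad 3 to align 4 for x
x at 4 (size 4, align 4) → ends 8
z at 8 (size 13, align 1) → ends 21
pad 3 to align 8 for cooldown
cooldown at 24 (size 32, align 8) → ends 56
y at 56 (size 2, align 2) → ends 58
pad 2 to align 4 for target
target at 60 (size 4, align 4) → ends 64
score at 64 (size 4, align 4) → ends 68
ammo at 68 (size 2, align 2) → ends 70
hp at 70 (size 2, align 2) → ends 72
vx at 72 (size 4, align 4) → ends 76
pad 4 to align 8 for id
id at 80 (size 8, align 8) → ends 88
total 88 bytes, alignment 8
array of 6: 6 × 88 = 528

528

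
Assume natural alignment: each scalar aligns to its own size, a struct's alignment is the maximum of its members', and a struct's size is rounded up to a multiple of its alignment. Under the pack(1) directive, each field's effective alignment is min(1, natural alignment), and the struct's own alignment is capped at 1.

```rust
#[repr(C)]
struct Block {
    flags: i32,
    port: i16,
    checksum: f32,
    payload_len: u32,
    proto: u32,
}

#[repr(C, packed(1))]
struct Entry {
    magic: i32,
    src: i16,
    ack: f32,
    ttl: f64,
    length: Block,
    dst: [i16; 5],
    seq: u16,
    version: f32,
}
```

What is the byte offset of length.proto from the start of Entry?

Block: @0: flags [4B, align 4] → 4; @4: port [2B, align 2] → 6; +2 pad (align 4); @8: checksum [4B, align 4] → 12; @12: payload_len [4B, align 4] → 16; @16: proto [4B, align 4] → 20; size 20, align 4
@0: magic [4B, align 1] → 4
@4: src [2B, align 1] → 6
@6: ack [4B, align 1] → 10
@10: ttl [8B, align 1] → 18
@18: length [20B, align 1] → 38
within Block: proto at 16
18 + 16 = 34

34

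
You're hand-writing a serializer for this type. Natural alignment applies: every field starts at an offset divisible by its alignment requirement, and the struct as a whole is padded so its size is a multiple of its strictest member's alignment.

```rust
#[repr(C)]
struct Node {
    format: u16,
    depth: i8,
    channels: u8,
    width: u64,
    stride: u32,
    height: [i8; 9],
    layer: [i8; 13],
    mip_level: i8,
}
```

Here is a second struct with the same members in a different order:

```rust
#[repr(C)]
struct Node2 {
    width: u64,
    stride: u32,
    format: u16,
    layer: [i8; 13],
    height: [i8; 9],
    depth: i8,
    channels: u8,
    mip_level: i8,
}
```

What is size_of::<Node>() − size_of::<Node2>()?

0..2  format  (2B, 2-aligned)
2..3  depth  (1B, 1-aligned)
3..4  channels  (1B, 1-aligned)
4..8  -- padding (4B)
8..16  width  (8B, 8-aligned)
16..20  stride  (4B, 4-aligned)
20..29  height  (9B, 1-aligned)
29..42  layer  (13B, 1-aligned)
42..43  mip_level  (1B, 1-aligned)
43..48  -- tail padding (5B)
sizeof = 48, alignof = 8
— Node2 —
0..8  width  (8B, 8-aligned)
8..12  stride  (4B, 4-aligned)
12..14  format  (2B, 2-aligned)
14..27  layer  (13B, 1-aligned)
27..36  height  (9B, 1-aligned)
36..37  depth  (1B, 1-aligned)
37..38  channels  (1B, 1-aligned)
38..39  mip_level  (1B, 1-aligned)
39..40  -- tail padding (1B)
sizeof = 40, alignof = 8
48 − 40 = 8

8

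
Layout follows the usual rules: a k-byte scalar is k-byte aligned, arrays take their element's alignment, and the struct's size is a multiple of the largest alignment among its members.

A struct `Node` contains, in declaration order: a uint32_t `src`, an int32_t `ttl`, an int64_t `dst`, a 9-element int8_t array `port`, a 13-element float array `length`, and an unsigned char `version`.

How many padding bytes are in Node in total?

src at 0 (size 4, align 4) → ends 4
ttl at 4 (size 4, align 4) → ends 8
dst at 8 (size 8, align 8) → ends 16
port at 16 (size 9, align 1) → ends 25
pad 3 to align 4 for length
length at 28 (size 52, align 4) → ends 80
version at 80 (size 1, align 1) → ends 81
tail pad 7 to reach multiple of 8
total 88 bytes, alignment 8
data bytes 78, size 88 → padding 10

10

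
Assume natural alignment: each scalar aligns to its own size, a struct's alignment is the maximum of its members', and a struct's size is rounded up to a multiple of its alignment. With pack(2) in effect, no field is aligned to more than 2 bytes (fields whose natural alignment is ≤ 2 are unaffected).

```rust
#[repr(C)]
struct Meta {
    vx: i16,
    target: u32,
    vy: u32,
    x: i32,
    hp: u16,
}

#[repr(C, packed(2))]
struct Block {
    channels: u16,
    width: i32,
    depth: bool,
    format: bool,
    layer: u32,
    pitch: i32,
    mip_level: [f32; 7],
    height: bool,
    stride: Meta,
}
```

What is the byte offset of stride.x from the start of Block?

58

Meta: @0: vx [2B, align 2] → 2; +2 pad (align 4); @4: target [4B, align 4] → 8; @8: vy [4B, align 4] → 12; @12: x [4B, align 4] → 16; @16: hp [2B, align 2] → 18; +2 tail pad (align 4); size 20, align 4
@0: channels [2B, align 2] → 2
@2: width [4B, align 2] → 6
@6: depth [1B, align 1] → 7
@7: format [1B, align 1] → 8
@8: layer [4B, align 2] → 12
@12: pitch [4B, align 2] → 16
@16: mip_level [28B, align 2] → 44
@44: height [1B, align 1] → 45
+1 pad (align 2)
@46: stride [20B, align 2] → 66
within Meta: x at 12
46 + 12 = 58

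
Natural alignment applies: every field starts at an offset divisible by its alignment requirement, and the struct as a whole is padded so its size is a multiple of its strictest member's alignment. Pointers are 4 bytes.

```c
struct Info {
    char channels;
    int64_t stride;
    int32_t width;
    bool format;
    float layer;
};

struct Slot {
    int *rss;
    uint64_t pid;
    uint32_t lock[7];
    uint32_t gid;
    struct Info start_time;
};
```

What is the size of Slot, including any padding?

Info: channels at 0 (size 1, align 1) → ends 1; pad 7 to align 8 for stride; stride at 8 (size 8, align 8) → ends 16; width at 16 (size 4, align 4) → ends 20; format at 20 (size 1, align 1) → ends 21; pad 3 to align 4 for layer; layer at 24 (size 4, align 4) → ends 28; tail pad 4 to reach multiple of 8; total 32 bytes, alignment 8
rss at 0 (size 4, align 4) → ends 4
pad 4 to align 8 for pid
pid at 8 (size 8, align 8) → ends 16
lock at 16 (size 28, align 4) → ends 44
gid at 44 (size 4, align 4) → ends 48
start_time at 48 (size 32, align 8) → ends 80
total 80 bytes, alignment 8

80 bytes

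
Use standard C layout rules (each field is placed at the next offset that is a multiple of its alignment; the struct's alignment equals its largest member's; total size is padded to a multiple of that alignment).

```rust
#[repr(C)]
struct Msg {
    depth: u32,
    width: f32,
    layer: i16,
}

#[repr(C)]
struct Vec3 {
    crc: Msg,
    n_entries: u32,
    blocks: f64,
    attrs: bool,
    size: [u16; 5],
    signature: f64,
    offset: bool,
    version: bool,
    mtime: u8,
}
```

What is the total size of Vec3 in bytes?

56 bytes

Msg: 0..4  depth  (4B, 4-aligned); 4..8  width  (4B, 4-aligned); 8..10  layer  (2B, 2-aligned); 10..12  -- tail padding (2B); sizeof = 12, alignof = 4
0..12  crc  (12B, 4-aligned)
12..16  n_entries  (4B, 4-aligned)
16..24  blocks  (8B, 8-aligned)
24..25  attrs  (1B, 1-aligned)
25..26  -- padding (1B)
26..36  size  (10B, 2-aligned)
36..40  -- padding (4B)
40..48  signature  (8B, 8-aligned)
48..49  offset  (1B, 1-aligned)
49..50  version  (1B, 1-aligned)
50..51  mtime  (1B, 1-aligned)
51..56  -- tail padding (5B)
sizeof = 56, alignof = 8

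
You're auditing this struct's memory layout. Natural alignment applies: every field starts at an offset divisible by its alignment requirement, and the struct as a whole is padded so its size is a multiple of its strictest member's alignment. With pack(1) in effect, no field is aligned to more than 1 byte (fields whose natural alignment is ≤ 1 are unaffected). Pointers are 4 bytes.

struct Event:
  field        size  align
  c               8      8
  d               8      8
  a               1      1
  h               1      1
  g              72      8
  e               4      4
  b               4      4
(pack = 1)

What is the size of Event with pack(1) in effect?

98

0..8  c  (8B, 1-aligned)
8..16  d  (8B, 1-aligned)
16..17  a  (1B, 1-aligned)
17..18  h  (1B, 1-aligned)
18..90  g  (72B, 1-aligned)
90..94  e  (4B, 1-aligned)
94..98  b  (4B, 1-aligned)
sizeof = 98, alignof = 1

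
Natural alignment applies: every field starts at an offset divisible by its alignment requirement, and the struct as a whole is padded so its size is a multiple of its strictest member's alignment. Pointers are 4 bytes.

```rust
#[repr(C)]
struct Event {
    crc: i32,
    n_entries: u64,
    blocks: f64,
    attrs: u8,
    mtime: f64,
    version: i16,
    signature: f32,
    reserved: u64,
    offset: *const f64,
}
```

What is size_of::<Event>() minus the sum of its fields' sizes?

crc at 0 (size 4, align 4) → ends 4
pad 4 to align 8 for n_entries
n_entries at 8 (size 8, align 8) → ends 16
blocks at 16 (size 8, align 8) → ends 24
attrs at 24 (size 1, align 1) → ends 25
pad 7 to align 8 for mtime
mtime at 32 (size 8, align 8) → ends 40
version at 40 (size 2, align 2) → ends 42
pad 2 to align 4 for signature
signature at 44 (size 4, align 4) → ends 48
reserved at 48 (size 8, align 8) → ends 56
offset at 56 (size 4, align 4) → ends 60
tail pad 4 to reach multiple of 8
total 64 bytes, alignment 8
data bytes 47, size 64 → padding 17

17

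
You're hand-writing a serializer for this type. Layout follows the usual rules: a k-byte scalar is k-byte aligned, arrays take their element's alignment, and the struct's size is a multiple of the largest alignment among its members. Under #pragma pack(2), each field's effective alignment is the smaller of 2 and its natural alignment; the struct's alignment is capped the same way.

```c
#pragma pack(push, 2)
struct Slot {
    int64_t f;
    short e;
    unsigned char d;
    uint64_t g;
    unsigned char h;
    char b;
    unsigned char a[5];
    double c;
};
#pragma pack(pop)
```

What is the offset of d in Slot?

10

0..8  f  (8B, 2-aligned)
8..10  e  (2B, 2-aligned)
10..11  d  (1B, 1-aligned)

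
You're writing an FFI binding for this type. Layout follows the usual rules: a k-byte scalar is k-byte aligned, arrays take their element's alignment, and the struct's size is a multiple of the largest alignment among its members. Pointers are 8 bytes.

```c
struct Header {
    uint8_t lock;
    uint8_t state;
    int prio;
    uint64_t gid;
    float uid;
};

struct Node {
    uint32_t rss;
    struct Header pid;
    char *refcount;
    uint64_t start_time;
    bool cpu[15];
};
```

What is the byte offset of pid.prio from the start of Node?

12

Header: 0..1  lock  (1B, 1-aligned); 1..2  state  (1B, 1-aligned); 2..4  -- padding (2B); 4..8  prio  (4B, 4-aligned); 8..16  gid  (8B, 8-aligned); 16..20  uid  (4B, 4-aligned); 20..24  -- tail padding (4B); sizeof = 24, alignof = 8
0..4  rss  (4B, 4-aligned)
4..8  -- padding (4B)
8..32  pid  (24B, 8-aligned)
within Header: prio at 4
8 + 4 = 12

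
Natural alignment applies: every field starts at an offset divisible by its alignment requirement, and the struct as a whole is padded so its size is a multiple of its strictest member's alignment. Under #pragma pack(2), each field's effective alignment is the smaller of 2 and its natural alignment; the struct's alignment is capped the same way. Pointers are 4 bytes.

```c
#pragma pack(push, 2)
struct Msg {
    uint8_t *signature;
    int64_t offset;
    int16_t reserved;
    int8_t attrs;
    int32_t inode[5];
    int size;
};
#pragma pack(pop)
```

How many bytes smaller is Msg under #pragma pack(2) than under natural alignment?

natural layout:
  @0: signature [4B, align 4] → 4
  +4 pad (align 8)
  @8: offset [8B, align 8] → 16
  @16: reserved [2B, align 2] → 18
  @18: attrs [1B, align 1] → 19
  +1 pad (align 4)
  @20: inode [20B, align 4] → 40
  @40: size [4B, align 4] → 44
  +4 tail pad (align 8)
  size 48, align 8
packed(2) layout:
  @0: signature [4B, align 2] → 4
  @4: offset [8B, align 2] → 12
  @12: reserved [2B, align 2] → 14
  @14: attrs [1B, align 1] → 15
  +1 pad (align 2)
  @16: inode [20B, align 2] → 36
  @36: size [4B, align 2] → 40
  size 40, align 2
48 − 40 = 8

8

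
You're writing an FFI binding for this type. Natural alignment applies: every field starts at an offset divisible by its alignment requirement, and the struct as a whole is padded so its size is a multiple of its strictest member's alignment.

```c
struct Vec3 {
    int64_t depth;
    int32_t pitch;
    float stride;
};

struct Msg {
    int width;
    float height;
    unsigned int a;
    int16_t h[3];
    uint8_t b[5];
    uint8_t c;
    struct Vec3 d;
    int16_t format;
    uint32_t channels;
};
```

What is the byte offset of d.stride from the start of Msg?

36

Vec3: @0: depth [8B, align 8] → 8; @8: pitch [4B, align 4] → 12; @12: stride [4B, align 4] → 16; size 16, align 8
@0: width [4B, align 4] → 4
@4: height [4B, align 4] → 8
@8: a [4B, align 4] → 12
@12: h [6B, align 2] → 18
@18: b [5B, align 1] → 23
@23: c [1B, align 1] → 24
@24: d [16B, align 8] → 40
within Vec3: stride at 12
24 + 12 = 36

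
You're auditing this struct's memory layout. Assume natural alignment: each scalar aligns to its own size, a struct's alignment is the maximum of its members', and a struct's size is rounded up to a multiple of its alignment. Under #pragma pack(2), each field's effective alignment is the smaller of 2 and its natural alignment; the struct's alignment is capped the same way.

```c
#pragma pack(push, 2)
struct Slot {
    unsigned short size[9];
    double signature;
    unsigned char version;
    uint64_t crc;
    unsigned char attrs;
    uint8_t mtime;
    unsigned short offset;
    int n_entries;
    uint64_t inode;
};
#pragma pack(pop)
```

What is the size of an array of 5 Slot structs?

260

0..18  size  (18B, 2-aligned)
18..26  signature  (8B, 2-aligned)
26..27  version  (1B, 1-aligned)
27..28  -- padding (1B)
28..36  crc  (8B, 2-aligned)
36..37  attrs  (1B, 1-aligned)
37..38  mtime  (1B, 1-aligned)
38..40  offset  (2B, 2-aligned)
40..44  n_entries  (4B, 2-aligned)
44..52  inode  (8B, 2-aligned)
sizeof = 52, alignof = 2
array of 5: 5 × 52 = 260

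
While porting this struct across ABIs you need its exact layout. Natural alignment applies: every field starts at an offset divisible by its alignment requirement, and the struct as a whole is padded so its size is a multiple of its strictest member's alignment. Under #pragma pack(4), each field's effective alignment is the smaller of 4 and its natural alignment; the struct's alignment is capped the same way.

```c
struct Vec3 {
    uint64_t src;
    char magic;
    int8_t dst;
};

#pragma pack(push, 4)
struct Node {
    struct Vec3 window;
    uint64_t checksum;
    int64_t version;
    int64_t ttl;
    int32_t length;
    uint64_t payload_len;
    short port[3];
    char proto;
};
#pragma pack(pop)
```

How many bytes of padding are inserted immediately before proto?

0

Vec3: 0..8  src  (8B, 8-aligned); 8..9  magic  (1B, 1-aligned); 9..10  dst  (1B, 1-aligned); 10..16  -- tail padding (6B); sizeof = 16, alignof = 8
0..16  window  (16B, 4-aligned)
16..24  checksum  (8B, 4-aligned)
24..32  version  (8B, 4-aligned)
32..40  ttl  (8B, 4-aligned)
40..44  length  (4B, 4-aligned)
44..52  payload_len  (8B, 4-aligned)
52..58  port  (6B, 2-aligned)
58..59  proto  (1B, 1-aligned)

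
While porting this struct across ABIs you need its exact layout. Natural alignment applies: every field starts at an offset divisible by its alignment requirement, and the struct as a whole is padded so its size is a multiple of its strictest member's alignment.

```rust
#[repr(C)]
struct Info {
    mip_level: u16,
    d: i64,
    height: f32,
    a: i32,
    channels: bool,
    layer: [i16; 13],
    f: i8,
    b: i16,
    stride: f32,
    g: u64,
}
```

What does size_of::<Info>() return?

72 bytes

@0: mip_level [2B, align 2] → 2
+6 pad (align 8)
@8: d [8B, align 8] → 16
@16: height [4B, align 4] → 20
@20: a [4B, align 4] → 24
@24: channels [1B, align 1] → 25
+1 pad (align 2)
@26: layer [26B, align 2] → 52
@52: f [1B, align 1] → 53
+1 pad (align 2)
@54: b [2B, align 2] → 56
@56: stride [4B, align 4] → 60
+4 pad (align 8)
@64: g [8B, align 8] → 72
size 72, align 8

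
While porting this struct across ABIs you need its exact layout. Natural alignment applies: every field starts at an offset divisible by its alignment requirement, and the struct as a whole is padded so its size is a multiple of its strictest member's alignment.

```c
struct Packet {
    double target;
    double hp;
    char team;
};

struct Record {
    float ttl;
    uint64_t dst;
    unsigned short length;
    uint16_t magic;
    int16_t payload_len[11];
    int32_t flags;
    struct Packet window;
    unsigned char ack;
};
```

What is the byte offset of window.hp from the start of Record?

Packet: 0..8  target  (8B, 8-aligned); 8..16  hp  (8B, 8-aligned); 16..17  team  (1B, 1-aligned); 17..24  -- tail padding (7B); sizeof = 24, alignof = 8
0..4  ttl  (4B, 4-aligned)
4..8  -- padding (4B)
8..16  dst  (8B, 8-aligned)
16..18  length  (2B, 2-aligned)
18..20  magic  (2B, 2-aligned)
20..42  payload_len  (22B, 2-aligned)
42..44  -- padding (2B)
44..48  flags  (4B, 4-aligned)
48..72  window  (24B, 8-aligned)
within Packet: hp at 8
48 + 8 = 56

56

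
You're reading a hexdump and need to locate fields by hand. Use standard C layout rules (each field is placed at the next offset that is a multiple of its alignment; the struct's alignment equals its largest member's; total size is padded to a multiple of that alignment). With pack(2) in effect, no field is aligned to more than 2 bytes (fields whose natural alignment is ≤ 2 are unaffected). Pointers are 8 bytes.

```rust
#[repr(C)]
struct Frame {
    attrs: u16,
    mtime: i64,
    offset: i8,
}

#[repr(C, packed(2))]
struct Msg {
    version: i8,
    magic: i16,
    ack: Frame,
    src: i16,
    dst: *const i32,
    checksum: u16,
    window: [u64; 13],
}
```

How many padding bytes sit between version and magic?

1

Frame: attrs at 0 (size 2, align 2) → ends 2; pad 6 to align 8 for mtime; mtime at 8 (size 8, align 8) → ends 16; offset at 16 (size 1, align 1) → ends 17; tail pad 7 to reach multiple of 8; total 24 bytes, alignment 8
version at 0 (size 1, align 1) → ends 1
pad 1 to align 2 for magic
magic at 2 (size 2, align 2) → ends 4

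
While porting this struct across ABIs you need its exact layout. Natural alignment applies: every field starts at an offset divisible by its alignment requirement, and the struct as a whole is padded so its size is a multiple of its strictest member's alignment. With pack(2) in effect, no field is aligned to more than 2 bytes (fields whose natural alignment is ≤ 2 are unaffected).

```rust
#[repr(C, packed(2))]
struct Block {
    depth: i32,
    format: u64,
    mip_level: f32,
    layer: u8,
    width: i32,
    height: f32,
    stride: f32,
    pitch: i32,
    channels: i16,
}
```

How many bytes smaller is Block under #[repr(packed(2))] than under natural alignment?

12

natural layout:
  @0: depth [4B, align 4] → 4
  +4 pad (align 8)
  @8: format [8B, align 8] → 16
  @16: mip_level [4B, align 4] → 20
  @20: layer [1B, align 1] → 21
  +3 pad (align 4)
  @24: width [4B, align 4] → 28
  @28: height [4B, align 4] → 32
  @32: stride [4B, align 4] → 36
  @36: pitch [4B, align 4] → 40
  @40: channels [2B, align 2] → 42
  +6 tail pad (align 8)
  size 48, align 8
packed(2) layout:
  @0: depth [4B, align 2] → 4
  @4: format [8B, align 2] → 12
  @12: mip_level [4B, align 2] → 16
  @16: layer [1B, align 1] → 17
  +1 pad (align 2)
  @18: width [4B, align 2] → 22
  @22: height [4B, align 2] → 26
  @26: stride [4B, align 2] → 30
  @30: pitch [4B, align 2] → 34
  @34: channels [2B, align 2] → 36
  size 36, align 2
48 − 36 = 12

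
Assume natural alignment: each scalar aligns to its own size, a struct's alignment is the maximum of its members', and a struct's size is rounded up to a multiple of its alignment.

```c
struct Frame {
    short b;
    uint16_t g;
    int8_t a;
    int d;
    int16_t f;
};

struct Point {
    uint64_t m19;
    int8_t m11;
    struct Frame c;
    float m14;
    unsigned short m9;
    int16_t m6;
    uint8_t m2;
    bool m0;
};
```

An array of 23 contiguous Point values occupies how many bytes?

Frame: 0..2  b  (2B, 2-aligned); 2..4  g  (2B, 2-aligned); 4..5  a  (1B, 1-aligned); 5..8  -- padding (3B); 8..12  d  (4B, 4-aligned); 12..14  f  (2B, 2-aligned); 14..16  -- tail padding (2B); sizeof = 16, alignof = 4
0..8  m19  (8B, 8-aligned)
8..9  m11  (1B, 1-aligned)
9..12  -- padding (3B)
12..28  c  (16B, 4-aligned)
28..32  m14  (4B, 4-aligned)
32..34  m9  (2B, 2-aligned)
34..36  m6  (2B, 2-aligned)
36..37  m2  (1B, 1-aligned)
37..38  m0  (1B, 1-aligned)
38..40  -- tail padding (2B)
sizeof = 40, alignof = 8
array of 23: 23 × 40 = 920

920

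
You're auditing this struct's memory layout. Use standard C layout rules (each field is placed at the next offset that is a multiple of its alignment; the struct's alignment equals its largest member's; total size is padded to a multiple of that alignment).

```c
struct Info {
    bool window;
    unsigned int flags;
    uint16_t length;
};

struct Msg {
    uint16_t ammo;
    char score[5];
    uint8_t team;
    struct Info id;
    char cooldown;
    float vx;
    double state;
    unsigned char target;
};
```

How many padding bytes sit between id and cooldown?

Info: 0..1  window  (1B, 1-aligned); 1..4  -- padding (3B); 4..8  flags  (4B, 4-aligned); 8..10  length  (2B, 2-aligned); 10..12  -- tail padding (2B); sizeof = 12, alignof = 4
0..2  ammo  (2B, 2-aligned)
2..7  score  (5B, 1-aligned)
7..8  team  (1B, 1-aligned)
8..20  id  (12B, 4-aligned)
20..21  cooldown  (1B, 1-aligned)

0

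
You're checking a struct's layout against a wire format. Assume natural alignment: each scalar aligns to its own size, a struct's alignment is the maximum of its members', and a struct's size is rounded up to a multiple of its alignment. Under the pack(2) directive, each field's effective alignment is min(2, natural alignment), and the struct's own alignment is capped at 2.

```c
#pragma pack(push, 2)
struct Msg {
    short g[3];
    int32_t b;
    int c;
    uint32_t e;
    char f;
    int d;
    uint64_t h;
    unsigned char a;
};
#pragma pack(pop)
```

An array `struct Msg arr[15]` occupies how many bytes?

0..6  g  (6B, 2-aligned)
6..10  b  (4B, 2-aligned)
10..14  c  (4B, 2-aligned)
14..18  e  (4B, 2-aligned)
18..19  f  (1B, 1-aligned)
19..20  -- padding (1B)
20..24  d  (4B, 2-aligned)
24..32  h  (8B, 2-aligned)
32..33  a  (1B, 1-aligned)
33..34  -- tail padding (1B)
sizeof = 34, alignof = 2
array of 15: 15 × 34 = 510

510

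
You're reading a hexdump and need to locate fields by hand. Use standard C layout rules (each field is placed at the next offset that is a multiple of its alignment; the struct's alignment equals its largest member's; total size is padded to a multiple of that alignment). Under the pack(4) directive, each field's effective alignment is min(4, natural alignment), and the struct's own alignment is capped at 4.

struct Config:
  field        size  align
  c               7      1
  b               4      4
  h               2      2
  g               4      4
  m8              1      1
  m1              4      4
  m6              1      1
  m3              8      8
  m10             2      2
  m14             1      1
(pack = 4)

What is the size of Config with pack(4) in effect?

0..7  c  (7B, 1-aligned)
7..8  -- padding (1B)
8..12  b  (4B, 4-aligned)
12..14  h  (2B, 2-aligned)
14..16  -- padding (2B)
16..20  g  (4B, 4-aligned)
20..21  m8  (1B, 1-aligned)
21..24  -- padding (3B)
24..28  m1  (4B, 4-aligned)
28..29  m6  (1B, 1-aligned)
29..32  -- padding (3B)
32..40  m3  (8B, 4-aligned)
40..42  m10  (2B, 2-aligned)
42..43  m14  (1B, 1-aligned)
43..44  -- tail padding (1B)
sizeof = 44, alignof = 4

44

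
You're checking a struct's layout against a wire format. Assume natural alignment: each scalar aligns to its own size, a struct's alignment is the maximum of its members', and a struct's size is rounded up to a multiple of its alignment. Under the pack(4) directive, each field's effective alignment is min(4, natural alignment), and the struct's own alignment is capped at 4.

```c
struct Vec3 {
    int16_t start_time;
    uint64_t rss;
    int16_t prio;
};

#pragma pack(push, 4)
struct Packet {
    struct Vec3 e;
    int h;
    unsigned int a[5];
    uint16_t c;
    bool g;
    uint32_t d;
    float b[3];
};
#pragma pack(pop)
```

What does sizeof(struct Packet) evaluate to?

68 bytes

Vec3: start_time at 0 (size 2, align 2) → ends 2; pad 6 to align 8 for rss; rss at 8 (size 8, align 8) → ends 16; prio at 16 (size 2, align 2) → ends 18; tail pad 6 to reach multiple of 8; total 24 bytes, alignment 8
e at 0 (size 24, align 4) → ends 24
h at 24 (size 4, align 4) → ends 28
a at 28 (size 20, align 4) → ends 48
c at 48 (size 2, align 2) → ends 50
g at 50 (size 1, align 1) → ends 51
pad 1 to align 4 for d
d at 52 (size 4, align 4) → ends 56
b at 56 (size 12, align 4) → ends 68
total 68 bytes, alignment 4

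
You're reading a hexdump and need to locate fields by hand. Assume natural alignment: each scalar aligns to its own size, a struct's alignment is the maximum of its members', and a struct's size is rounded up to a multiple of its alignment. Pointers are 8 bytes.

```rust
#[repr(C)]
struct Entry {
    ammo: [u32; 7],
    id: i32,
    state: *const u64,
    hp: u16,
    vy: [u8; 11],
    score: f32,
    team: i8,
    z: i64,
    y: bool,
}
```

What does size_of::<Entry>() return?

80 bytes

0..28  ammo  (28B, 4-aligned)
28..32  id  (4B, 4-aligned)
32..40  state  (8B, 8-aligned)
40..42  hp  (2B, 2-aligned)
42..53  vy  (11B, 1-aligned)
53..56  -- padding (3B)
56..60  score  (4B, 4-aligned)
60..61  team  (1B, 1-aligned)
61..64  -- padding (3B)
64..72  z  (8B, 8-aligned)
72..73  y  (1B, 1-aligned)
73..80  -- tail padding (7B)
sizeof = 80, alignof = 8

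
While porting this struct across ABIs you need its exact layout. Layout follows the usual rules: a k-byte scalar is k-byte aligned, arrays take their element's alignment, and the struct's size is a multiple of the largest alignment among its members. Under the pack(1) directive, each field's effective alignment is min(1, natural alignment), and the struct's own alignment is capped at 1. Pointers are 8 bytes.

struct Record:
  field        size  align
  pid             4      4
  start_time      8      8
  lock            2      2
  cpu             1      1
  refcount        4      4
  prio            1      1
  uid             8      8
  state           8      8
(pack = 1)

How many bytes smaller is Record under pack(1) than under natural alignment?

natural layout:
  @0: pid [4B, align 4] → 4
  +4 pad (align 8)
  @8: start_time [8B, align 8] → 16
  @16: lock [2B, align 2] → 18
  @18: cpu [1B, align 1] → 19
  +1 pad (align 4)
  @20: refcount [4B, align 4] → 24
  @24: prio [1B, align 1] → 25
  +7 pad (align 8)
  @32: uid [8B, align 8] → 40
  @40: state [8B, align 8] → 48
  size 48, align 8
packed(1) layout:
  @0: pid [4B, align 1] → 4
  @4: start_time [8B, align 1] → 12
  @12: lock [2B, align 1] → 14
  @14: cpu [1B, align 1] → 15
  @15: refcount [4B, align 1] → 19
  @19: prio [1B, align 1] → 20
  @20: uid [8B, align 1] → 28
  @28: state [8B, align 1] → 36
  size 36, align 1
48 − 36 = 12

12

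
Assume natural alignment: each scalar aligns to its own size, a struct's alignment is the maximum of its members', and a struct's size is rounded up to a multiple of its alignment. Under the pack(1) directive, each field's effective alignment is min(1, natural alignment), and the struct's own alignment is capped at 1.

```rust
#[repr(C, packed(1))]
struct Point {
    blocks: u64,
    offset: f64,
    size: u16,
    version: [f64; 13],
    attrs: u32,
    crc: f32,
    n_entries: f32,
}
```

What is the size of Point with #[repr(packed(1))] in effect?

0..8  blocks  (8B, 1-aligned)
8..16  offset  (8B, 1-aligned)
16..18  size  (2B, 1-aligned)
18..122  version  (104B, 1-aligned)
122..126  attrs  (4B, 1-aligned)
126..130  crc  (4B, 1-aligned)
130..134  n_entries  (4B, 1-aligned)
sizeof = 134, alignof = 1

134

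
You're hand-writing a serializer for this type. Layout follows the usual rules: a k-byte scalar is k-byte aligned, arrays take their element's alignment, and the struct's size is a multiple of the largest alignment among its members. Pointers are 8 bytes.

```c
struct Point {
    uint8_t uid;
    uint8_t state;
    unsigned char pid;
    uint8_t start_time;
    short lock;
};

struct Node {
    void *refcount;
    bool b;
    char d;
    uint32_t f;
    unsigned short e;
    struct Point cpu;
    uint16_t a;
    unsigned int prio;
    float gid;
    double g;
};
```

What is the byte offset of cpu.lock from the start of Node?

22

Point: @0: uid [1B, align 1] → 1; @1: state [1B, align 1] → 2; @2: pid [1B, align 1] → 3; @3: start_time [1B, align 1] → 4; @4: lock [2B, align 2] → 6; size 6, align 2
@0: refcount [8B, align 8] → 8
@8: b [1B, align 1] → 9
@9: d [1B, align 1] → 10
+2 pad (align 4)
@12: f [4B, align 4] → 16
@16: e [2B, align 2] → 18
@18: cpu [6B, align 2] → 24
within Point: lock at 4
18 + 4 = 22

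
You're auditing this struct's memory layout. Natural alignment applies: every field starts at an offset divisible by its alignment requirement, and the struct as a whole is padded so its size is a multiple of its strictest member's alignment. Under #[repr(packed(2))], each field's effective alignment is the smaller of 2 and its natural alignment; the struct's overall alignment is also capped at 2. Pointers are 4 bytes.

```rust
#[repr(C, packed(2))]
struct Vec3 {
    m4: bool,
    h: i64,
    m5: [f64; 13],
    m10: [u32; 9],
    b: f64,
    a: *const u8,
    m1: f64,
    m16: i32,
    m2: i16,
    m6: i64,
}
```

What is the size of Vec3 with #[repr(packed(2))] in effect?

0..1  m4  (1B, 1-aligned)
1..2  -- padding (1B)
2..10  h  (8B, 2-aligned)
10..114  m5  (104B, 2-aligned)
114..150  m10  (36B, 2-aligned)
150..158  b  (8B, 2-aligned)
158..162  a  (4B, 2-aligned)
162..170  m1  (8B, 2-aligned)
170..174  m16  (4B, 2-aligned)
174..176  m2  (2B, 2-aligned)
176..184  m6  (8B, 2-aligned)
sizeof = 184, alignof = 2

184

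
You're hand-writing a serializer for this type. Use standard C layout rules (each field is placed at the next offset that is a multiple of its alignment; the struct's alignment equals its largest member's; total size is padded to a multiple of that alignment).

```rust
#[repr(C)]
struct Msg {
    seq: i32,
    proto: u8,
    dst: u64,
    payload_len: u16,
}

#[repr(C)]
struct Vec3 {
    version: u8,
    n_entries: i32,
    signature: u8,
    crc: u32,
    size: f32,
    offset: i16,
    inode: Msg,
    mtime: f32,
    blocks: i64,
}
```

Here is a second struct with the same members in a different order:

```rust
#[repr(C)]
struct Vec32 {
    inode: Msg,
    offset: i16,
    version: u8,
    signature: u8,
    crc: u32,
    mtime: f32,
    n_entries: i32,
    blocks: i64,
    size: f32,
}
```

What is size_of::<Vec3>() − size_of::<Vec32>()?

Msg: @0: seq [4B, align 4] → 4; @4: proto [1B, align 1] → 5; +3 pad (align 8); @8: dst [8B, align 8] → 16; @16: payload_len [2B, align 2] → 18; +6 tail pad (align 8); size 24, align 8
@0: version [1B, align 1] → 1
+3 pad (align 4)
@4: n_entries [4B, align 4] → 8
@8: signature [1B, align 1] → 9
+3 pad (align 4)
@12: crc [4B, align 4] → 16
@16: size [4B, align 4] → 20
@20: offset [2B, align 2] → 22
+2 pad (align 8)
@24: inode [24B, align 8] → 48
@48: mtime [4B, align 4] → 52
+4 pad (align 8)
@56: blocks [8B, align 8] → 64
size 64, align 8
— Vec32 —
@0: inode [24B, align 8] → 24
@24: offset [2B, align 2] → 26
@26: version [1B, align 1] → 27
@27: signature [1B, align 1] → 28
@28: crc [4B, align 4] → 32
@32: mtime [4B, align 4] → 36
@36: n_entries [4B, align 4] → 40
@40: blocks [8B, align 8] → 48
@48: size [4B, align 4] → 52
+4 tail pad (align 8)
size 56, align 8
64 − 56 = 8

8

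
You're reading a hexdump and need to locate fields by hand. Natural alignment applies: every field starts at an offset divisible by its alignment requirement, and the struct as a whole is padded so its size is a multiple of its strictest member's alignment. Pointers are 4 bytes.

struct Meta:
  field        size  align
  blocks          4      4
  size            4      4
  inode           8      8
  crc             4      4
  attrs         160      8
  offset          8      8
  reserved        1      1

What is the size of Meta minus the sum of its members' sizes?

0..4  blocks  (4B, 4-aligned)
4..8  size  (4B, 4-aligned)
8..16  inode  (8B, 8-aligned)
16..20  crc  (4B, 4-aligned)
20..24  -- padding (4B)
24..184  attrs  (160B, 8-aligned)
184..192  offset  (8B, 8-aligned)
192..193  reserved  (1B, 1-aligned)
193..200  -- tail padding (7B)
sizeof = 200, alignof = 8
data bytes 189, size 200 → padding 11

11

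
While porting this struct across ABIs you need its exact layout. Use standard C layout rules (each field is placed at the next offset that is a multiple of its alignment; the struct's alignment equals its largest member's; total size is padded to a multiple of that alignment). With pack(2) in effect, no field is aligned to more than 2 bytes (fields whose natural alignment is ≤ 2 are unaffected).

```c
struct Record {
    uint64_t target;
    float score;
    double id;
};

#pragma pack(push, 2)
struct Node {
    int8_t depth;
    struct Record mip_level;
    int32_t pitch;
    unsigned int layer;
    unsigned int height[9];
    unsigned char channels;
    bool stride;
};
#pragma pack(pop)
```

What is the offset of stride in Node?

71

Record: target at 0 (size 8, align 8) → ends 8; score at 8 (size 4, align 4) → ends 12; pad 4 to align 8 for id; id at 16 (size 8, align 8) → ends 24; total 24 bytes, alignment 8
depth at 0 (size 1, align 1) → ends 1
pad 1 to align 2 for mip_level
mip_level at 2 (size 24, align 2) → ends 26
pitch at 26 (size 4, align 2) → ends 30
layer at 30 (size 4, align 2) → ends 34
height at 34 (size 36, align 2) → ends 70
channels at 70 (size 1, align 1) → ends 71
stride at 71 (size 1, align 1) → ends 72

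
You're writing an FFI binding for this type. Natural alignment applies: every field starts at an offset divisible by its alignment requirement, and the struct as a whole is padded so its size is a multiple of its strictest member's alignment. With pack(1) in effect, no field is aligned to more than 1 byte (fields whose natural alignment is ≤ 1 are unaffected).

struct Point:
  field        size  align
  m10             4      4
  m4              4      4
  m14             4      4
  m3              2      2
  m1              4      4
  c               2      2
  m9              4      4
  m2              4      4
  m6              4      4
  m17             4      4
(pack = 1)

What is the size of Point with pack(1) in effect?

0..4  m10  (4B, 1-aligned)
4..8  m4  (4B, 1-aligned)
8..12  m14  (4B, 1-aligned)
12..14  m3  (2B, 1-aligned)
14..18  m1  (4B, 1-aligned)
18..20  c  (2B, 1-aligned)
20..24  m9  (4B, 1-aligned)
24..28  m2  (4B, 1-aligned)
28..32  m6  (4B, 1-aligned)
32..36  m17  (4B, 1-aligned)
sizeof = 36, alignof = 1

36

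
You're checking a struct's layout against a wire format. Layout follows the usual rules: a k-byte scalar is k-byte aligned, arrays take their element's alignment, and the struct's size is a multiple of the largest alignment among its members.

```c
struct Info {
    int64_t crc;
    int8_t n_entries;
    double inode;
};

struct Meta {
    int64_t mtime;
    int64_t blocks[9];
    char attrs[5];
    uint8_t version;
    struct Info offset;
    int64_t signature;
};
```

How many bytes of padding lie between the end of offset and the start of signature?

0

Info: @0: crc [8B, align 8] → 8; @8: n_entries [1B, align 1] → 9; +7 pad (align 8); @16: inode [8B, align 8] → 24; size 24, align 8
@0: mtime [8B, align 8] → 8
@8: blocks [72B, align 8] → 80
@80: attrs [5B, align 1] → 85
@85: version [1B, align 1] → 86
+2 pad (align 8)
@88: offset [24B, align 8] → 112
@112: signature [8B, align 8] → 120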